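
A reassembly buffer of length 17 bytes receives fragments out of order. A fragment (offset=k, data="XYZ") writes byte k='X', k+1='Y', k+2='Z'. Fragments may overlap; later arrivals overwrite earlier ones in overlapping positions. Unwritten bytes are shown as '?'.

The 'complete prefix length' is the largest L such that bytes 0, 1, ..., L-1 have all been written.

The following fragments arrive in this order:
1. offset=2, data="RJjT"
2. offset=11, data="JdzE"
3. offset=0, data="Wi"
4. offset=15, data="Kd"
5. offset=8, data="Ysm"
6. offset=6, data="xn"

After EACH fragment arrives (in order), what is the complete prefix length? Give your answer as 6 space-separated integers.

Fragment 1: offset=2 data="RJjT" -> buffer=??RJjT??????????? -> prefix_len=0
Fragment 2: offset=11 data="JdzE" -> buffer=??RJjT?????JdzE?? -> prefix_len=0
Fragment 3: offset=0 data="Wi" -> buffer=WiRJjT?????JdzE?? -> prefix_len=6
Fragment 4: offset=15 data="Kd" -> buffer=WiRJjT?????JdzEKd -> prefix_len=6
Fragment 5: offset=8 data="Ysm" -> buffer=WiRJjT??YsmJdzEKd -> prefix_len=6
Fragment 6: offset=6 data="xn" -> buffer=WiRJjTxnYsmJdzEKd -> prefix_len=17

Answer: 0 0 6 6 6 17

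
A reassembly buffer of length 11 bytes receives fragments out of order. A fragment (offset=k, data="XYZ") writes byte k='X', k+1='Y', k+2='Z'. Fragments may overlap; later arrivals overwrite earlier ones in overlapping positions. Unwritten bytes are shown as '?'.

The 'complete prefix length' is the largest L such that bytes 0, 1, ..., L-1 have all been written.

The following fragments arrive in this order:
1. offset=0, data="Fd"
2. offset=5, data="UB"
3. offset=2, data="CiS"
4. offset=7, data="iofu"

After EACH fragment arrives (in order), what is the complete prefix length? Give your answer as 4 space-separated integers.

Fragment 1: offset=0 data="Fd" -> buffer=Fd????????? -> prefix_len=2
Fragment 2: offset=5 data="UB" -> buffer=Fd???UB???? -> prefix_len=2
Fragment 3: offset=2 data="CiS" -> buffer=FdCiSUB???? -> prefix_len=7
Fragment 4: offset=7 data="iofu" -> buffer=FdCiSUBiofu -> prefix_len=11

Answer: 2 2 7 11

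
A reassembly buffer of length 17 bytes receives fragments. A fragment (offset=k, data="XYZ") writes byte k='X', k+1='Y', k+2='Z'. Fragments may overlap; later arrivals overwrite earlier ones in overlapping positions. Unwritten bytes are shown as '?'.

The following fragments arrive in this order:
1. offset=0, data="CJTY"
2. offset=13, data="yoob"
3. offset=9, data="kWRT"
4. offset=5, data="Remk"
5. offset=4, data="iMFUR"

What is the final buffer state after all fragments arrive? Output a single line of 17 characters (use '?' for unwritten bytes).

Fragment 1: offset=0 data="CJTY" -> buffer=CJTY?????????????
Fragment 2: offset=13 data="yoob" -> buffer=CJTY?????????yoob
Fragment 3: offset=9 data="kWRT" -> buffer=CJTY?????kWRTyoob
Fragment 4: offset=5 data="Remk" -> buffer=CJTY?RemkkWRTyoob
Fragment 5: offset=4 data="iMFUR" -> buffer=CJTYiMFURkWRTyoob

Answer: CJTYiMFURkWRTyoob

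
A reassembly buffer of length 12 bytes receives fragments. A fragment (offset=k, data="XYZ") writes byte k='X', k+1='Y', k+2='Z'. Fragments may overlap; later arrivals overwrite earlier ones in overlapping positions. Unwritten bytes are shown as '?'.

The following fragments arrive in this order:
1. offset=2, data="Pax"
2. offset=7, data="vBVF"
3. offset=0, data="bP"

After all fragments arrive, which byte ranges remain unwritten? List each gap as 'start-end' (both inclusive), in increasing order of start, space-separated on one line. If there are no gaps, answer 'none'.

Fragment 1: offset=2 len=3
Fragment 2: offset=7 len=4
Fragment 3: offset=0 len=2
Gaps: 5-6 11-11

Answer: 5-6 11-11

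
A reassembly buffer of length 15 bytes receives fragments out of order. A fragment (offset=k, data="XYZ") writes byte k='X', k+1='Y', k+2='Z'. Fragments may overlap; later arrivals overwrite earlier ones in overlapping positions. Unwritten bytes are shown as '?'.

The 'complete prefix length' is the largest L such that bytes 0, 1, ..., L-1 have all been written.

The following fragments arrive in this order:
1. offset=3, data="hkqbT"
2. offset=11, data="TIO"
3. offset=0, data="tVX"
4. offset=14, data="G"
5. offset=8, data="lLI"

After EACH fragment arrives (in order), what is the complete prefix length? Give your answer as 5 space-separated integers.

Answer: 0 0 8 8 15

Derivation:
Fragment 1: offset=3 data="hkqbT" -> buffer=???hkqbT??????? -> prefix_len=0
Fragment 2: offset=11 data="TIO" -> buffer=???hkqbT???TIO? -> prefix_len=0
Fragment 3: offset=0 data="tVX" -> buffer=tVXhkqbT???TIO? -> prefix_len=8
Fragment 4: offset=14 data="G" -> buffer=tVXhkqbT???TIOG -> prefix_len=8
Fragment 5: offset=8 data="lLI" -> buffer=tVXhkqbTlLITIOG -> prefix_len=15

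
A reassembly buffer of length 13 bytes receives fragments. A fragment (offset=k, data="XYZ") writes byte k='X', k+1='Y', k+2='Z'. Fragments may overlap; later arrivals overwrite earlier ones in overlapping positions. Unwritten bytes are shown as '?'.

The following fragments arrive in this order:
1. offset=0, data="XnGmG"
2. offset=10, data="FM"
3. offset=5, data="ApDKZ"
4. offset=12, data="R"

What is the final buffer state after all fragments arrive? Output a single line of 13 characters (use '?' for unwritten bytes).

Fragment 1: offset=0 data="XnGmG" -> buffer=XnGmG????????
Fragment 2: offset=10 data="FM" -> buffer=XnGmG?????FM?
Fragment 3: offset=5 data="ApDKZ" -> buffer=XnGmGApDKZFM?
Fragment 4: offset=12 data="R" -> buffer=XnGmGApDKZFMR

Answer: XnGmGApDKZFMR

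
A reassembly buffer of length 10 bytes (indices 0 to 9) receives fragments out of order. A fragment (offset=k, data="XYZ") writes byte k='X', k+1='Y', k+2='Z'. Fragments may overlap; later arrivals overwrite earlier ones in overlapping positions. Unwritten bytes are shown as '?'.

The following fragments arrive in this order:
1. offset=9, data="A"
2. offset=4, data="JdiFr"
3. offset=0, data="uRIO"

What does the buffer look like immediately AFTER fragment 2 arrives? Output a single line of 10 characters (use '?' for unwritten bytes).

Answer: ????JdiFrA

Derivation:
Fragment 1: offset=9 data="A" -> buffer=?????????A
Fragment 2: offset=4 data="JdiFr" -> buffer=????JdiFrA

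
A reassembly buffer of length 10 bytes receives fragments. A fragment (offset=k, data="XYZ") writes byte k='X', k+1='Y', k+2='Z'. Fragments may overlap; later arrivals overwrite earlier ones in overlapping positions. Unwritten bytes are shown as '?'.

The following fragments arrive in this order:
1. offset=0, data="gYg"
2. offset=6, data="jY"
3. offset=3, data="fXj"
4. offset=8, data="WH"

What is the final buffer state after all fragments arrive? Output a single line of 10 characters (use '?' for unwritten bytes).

Answer: gYgfXjjYWH

Derivation:
Fragment 1: offset=0 data="gYg" -> buffer=gYg???????
Fragment 2: offset=6 data="jY" -> buffer=gYg???jY??
Fragment 3: offset=3 data="fXj" -> buffer=gYgfXjjY??
Fragment 4: offset=8 data="WH" -> buffer=gYgfXjjYWH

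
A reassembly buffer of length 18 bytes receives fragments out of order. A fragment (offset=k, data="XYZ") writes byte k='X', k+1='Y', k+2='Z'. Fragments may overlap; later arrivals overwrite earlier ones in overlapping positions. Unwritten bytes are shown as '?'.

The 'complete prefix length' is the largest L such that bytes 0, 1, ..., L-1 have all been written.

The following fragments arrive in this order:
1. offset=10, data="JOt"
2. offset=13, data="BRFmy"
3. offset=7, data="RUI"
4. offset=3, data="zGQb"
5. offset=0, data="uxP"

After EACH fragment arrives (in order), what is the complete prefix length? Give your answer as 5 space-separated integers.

Fragment 1: offset=10 data="JOt" -> buffer=??????????JOt????? -> prefix_len=0
Fragment 2: offset=13 data="BRFmy" -> buffer=??????????JOtBRFmy -> prefix_len=0
Fragment 3: offset=7 data="RUI" -> buffer=???????RUIJOtBRFmy -> prefix_len=0
Fragment 4: offset=3 data="zGQb" -> buffer=???zGQbRUIJOtBRFmy -> prefix_len=0
Fragment 5: offset=0 data="uxP" -> buffer=uxPzGQbRUIJOtBRFmy -> prefix_len=18

Answer: 0 0 0 0 18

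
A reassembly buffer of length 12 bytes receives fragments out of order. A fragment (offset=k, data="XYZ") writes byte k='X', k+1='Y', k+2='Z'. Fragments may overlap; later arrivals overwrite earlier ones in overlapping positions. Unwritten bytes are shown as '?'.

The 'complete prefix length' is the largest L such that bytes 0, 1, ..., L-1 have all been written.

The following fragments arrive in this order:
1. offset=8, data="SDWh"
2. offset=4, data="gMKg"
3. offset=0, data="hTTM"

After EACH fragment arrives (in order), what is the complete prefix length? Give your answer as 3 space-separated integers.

Answer: 0 0 12

Derivation:
Fragment 1: offset=8 data="SDWh" -> buffer=????????SDWh -> prefix_len=0
Fragment 2: offset=4 data="gMKg" -> buffer=????gMKgSDWh -> prefix_len=0
Fragment 3: offset=0 data="hTTM" -> buffer=hTTMgMKgSDWh -> prefix_len=12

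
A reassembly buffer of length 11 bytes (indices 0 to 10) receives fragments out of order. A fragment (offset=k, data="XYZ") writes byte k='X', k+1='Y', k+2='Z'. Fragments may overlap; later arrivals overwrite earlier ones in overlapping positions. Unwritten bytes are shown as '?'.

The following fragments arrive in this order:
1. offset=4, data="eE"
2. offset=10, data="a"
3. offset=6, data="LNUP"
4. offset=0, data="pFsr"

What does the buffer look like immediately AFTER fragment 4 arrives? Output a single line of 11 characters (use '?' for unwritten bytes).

Fragment 1: offset=4 data="eE" -> buffer=????eE?????
Fragment 2: offset=10 data="a" -> buffer=????eE????a
Fragment 3: offset=6 data="LNUP" -> buffer=????eELNUPa
Fragment 4: offset=0 data="pFsr" -> buffer=pFsreELNUPa

Answer: pFsreELNUPa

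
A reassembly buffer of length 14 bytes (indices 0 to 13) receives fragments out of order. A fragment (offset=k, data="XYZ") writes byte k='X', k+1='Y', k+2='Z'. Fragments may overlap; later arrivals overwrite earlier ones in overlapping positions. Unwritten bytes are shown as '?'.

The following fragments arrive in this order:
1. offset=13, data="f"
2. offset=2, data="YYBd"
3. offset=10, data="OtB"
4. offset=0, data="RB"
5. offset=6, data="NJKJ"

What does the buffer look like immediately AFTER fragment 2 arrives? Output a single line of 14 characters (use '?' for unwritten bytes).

Answer: ??YYBd???????f

Derivation:
Fragment 1: offset=13 data="f" -> buffer=?????????????f
Fragment 2: offset=2 data="YYBd" -> buffer=??YYBd???????f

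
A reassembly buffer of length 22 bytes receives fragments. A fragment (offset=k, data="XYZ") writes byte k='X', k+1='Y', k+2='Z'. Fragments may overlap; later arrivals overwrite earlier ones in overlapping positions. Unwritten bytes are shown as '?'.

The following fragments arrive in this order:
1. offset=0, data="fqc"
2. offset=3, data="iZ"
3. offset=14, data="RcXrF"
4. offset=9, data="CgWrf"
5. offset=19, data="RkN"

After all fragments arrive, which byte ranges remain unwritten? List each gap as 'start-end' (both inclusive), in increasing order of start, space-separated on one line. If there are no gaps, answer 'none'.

Fragment 1: offset=0 len=3
Fragment 2: offset=3 len=2
Fragment 3: offset=14 len=5
Fragment 4: offset=9 len=5
Fragment 5: offset=19 len=3
Gaps: 5-8

Answer: 5-8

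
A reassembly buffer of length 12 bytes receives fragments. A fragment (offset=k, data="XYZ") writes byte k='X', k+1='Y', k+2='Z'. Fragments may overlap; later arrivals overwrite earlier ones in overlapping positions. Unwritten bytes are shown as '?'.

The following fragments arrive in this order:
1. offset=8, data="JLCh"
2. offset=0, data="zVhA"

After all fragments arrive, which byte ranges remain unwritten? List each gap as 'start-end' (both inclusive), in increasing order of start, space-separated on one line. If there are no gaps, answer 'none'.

Fragment 1: offset=8 len=4
Fragment 2: offset=0 len=4
Gaps: 4-7

Answer: 4-7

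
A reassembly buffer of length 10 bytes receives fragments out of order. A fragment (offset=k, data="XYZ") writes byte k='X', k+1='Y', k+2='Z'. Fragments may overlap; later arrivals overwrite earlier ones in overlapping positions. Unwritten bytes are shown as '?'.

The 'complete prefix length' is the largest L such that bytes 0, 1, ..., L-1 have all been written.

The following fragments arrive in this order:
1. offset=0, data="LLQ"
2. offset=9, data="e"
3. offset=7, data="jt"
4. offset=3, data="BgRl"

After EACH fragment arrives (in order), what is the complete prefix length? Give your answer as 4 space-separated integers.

Fragment 1: offset=0 data="LLQ" -> buffer=LLQ??????? -> prefix_len=3
Fragment 2: offset=9 data="e" -> buffer=LLQ??????e -> prefix_len=3
Fragment 3: offset=7 data="jt" -> buffer=LLQ????jte -> prefix_len=3
Fragment 4: offset=3 data="BgRl" -> buffer=LLQBgRljte -> prefix_len=10

Answer: 3 3 3 10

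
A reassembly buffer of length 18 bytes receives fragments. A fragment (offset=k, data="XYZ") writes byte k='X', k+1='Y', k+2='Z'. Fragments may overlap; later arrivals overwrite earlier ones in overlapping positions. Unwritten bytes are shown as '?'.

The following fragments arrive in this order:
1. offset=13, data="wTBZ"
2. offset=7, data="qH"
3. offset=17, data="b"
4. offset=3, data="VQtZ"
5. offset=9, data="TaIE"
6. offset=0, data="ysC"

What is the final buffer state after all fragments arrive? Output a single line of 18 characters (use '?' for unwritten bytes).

Answer: ysCVQtZqHTaIEwTBZb

Derivation:
Fragment 1: offset=13 data="wTBZ" -> buffer=?????????????wTBZ?
Fragment 2: offset=7 data="qH" -> buffer=???????qH????wTBZ?
Fragment 3: offset=17 data="b" -> buffer=???????qH????wTBZb
Fragment 4: offset=3 data="VQtZ" -> buffer=???VQtZqH????wTBZb
Fragment 5: offset=9 data="TaIE" -> buffer=???VQtZqHTaIEwTBZb
Fragment 6: offset=0 data="ysC" -> buffer=ysCVQtZqHTaIEwTBZb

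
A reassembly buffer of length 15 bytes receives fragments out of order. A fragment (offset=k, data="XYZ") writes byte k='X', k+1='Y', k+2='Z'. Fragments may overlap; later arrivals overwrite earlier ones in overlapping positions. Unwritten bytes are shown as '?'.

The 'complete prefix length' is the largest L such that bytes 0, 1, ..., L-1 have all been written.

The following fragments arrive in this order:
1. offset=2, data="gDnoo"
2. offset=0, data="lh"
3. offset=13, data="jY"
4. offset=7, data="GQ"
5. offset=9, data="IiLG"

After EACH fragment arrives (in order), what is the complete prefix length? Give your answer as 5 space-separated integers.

Answer: 0 7 7 9 15

Derivation:
Fragment 1: offset=2 data="gDnoo" -> buffer=??gDnoo???????? -> prefix_len=0
Fragment 2: offset=0 data="lh" -> buffer=lhgDnoo???????? -> prefix_len=7
Fragment 3: offset=13 data="jY" -> buffer=lhgDnoo??????jY -> prefix_len=7
Fragment 4: offset=7 data="GQ" -> buffer=lhgDnooGQ????jY -> prefix_len=9
Fragment 5: offset=9 data="IiLG" -> buffer=lhgDnooGQIiLGjY -> prefix_len=15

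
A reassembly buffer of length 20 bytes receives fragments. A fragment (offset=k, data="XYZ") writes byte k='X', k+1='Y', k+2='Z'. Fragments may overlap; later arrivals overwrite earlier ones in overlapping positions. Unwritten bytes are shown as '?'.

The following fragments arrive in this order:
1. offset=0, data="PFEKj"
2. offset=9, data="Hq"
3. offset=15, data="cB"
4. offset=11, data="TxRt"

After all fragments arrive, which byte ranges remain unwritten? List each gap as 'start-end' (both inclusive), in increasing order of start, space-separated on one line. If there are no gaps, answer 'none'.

Fragment 1: offset=0 len=5
Fragment 2: offset=9 len=2
Fragment 3: offset=15 len=2
Fragment 4: offset=11 len=4
Gaps: 5-8 17-19

Answer: 5-8 17-19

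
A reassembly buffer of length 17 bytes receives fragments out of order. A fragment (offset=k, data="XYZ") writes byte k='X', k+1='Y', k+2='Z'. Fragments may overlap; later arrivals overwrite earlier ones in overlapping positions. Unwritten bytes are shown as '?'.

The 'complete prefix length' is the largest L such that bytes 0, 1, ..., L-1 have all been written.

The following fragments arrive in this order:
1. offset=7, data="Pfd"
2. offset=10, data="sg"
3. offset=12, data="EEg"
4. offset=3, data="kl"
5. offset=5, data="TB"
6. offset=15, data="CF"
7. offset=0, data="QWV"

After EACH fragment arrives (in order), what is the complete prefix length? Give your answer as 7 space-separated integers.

Fragment 1: offset=7 data="Pfd" -> buffer=???????Pfd??????? -> prefix_len=0
Fragment 2: offset=10 data="sg" -> buffer=???????Pfdsg????? -> prefix_len=0
Fragment 3: offset=12 data="EEg" -> buffer=???????PfdsgEEg?? -> prefix_len=0
Fragment 4: offset=3 data="kl" -> buffer=???kl??PfdsgEEg?? -> prefix_len=0
Fragment 5: offset=5 data="TB" -> buffer=???klTBPfdsgEEg?? -> prefix_len=0
Fragment 6: offset=15 data="CF" -> buffer=???klTBPfdsgEEgCF -> prefix_len=0
Fragment 7: offset=0 data="QWV" -> buffer=QWVklTBPfdsgEEgCF -> prefix_len=17

Answer: 0 0 0 0 0 0 17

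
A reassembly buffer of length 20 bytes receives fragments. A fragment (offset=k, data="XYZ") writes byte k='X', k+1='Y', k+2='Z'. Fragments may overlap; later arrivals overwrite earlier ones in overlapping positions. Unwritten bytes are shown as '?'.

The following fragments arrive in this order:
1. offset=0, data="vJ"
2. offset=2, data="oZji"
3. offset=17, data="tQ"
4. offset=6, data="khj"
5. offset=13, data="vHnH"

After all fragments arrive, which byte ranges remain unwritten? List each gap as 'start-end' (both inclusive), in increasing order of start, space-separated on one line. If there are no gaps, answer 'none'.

Answer: 9-12 19-19

Derivation:
Fragment 1: offset=0 len=2
Fragment 2: offset=2 len=4
Fragment 3: offset=17 len=2
Fragment 4: offset=6 len=3
Fragment 5: offset=13 len=4
Gaps: 9-12 19-19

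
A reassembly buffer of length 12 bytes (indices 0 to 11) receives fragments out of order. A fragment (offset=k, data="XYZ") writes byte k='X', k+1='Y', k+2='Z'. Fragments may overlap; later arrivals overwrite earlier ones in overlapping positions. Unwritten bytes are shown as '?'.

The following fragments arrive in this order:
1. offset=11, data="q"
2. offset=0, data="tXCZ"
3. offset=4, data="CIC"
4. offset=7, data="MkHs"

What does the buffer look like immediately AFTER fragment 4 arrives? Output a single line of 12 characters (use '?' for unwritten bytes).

Answer: tXCZCICMkHsq

Derivation:
Fragment 1: offset=11 data="q" -> buffer=???????????q
Fragment 2: offset=0 data="tXCZ" -> buffer=tXCZ???????q
Fragment 3: offset=4 data="CIC" -> buffer=tXCZCIC????q
Fragment 4: offset=7 data="MkHs" -> buffer=tXCZCICMkHsq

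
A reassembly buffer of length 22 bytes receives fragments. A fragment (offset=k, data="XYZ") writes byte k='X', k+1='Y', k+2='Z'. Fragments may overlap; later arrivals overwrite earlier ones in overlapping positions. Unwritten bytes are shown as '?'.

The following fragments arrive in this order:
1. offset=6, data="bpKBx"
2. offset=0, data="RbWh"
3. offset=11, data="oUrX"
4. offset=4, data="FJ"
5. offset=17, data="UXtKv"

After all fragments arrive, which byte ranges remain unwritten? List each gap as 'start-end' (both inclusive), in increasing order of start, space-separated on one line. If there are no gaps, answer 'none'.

Fragment 1: offset=6 len=5
Fragment 2: offset=0 len=4
Fragment 3: offset=11 len=4
Fragment 4: offset=4 len=2
Fragment 5: offset=17 len=5
Gaps: 15-16

Answer: 15-16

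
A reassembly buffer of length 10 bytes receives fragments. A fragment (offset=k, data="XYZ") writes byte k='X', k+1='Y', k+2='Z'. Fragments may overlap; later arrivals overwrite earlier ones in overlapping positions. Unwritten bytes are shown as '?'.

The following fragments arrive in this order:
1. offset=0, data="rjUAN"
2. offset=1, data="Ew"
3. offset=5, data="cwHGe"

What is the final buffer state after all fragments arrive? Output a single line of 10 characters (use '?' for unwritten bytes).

Answer: rEwANcwHGe

Derivation:
Fragment 1: offset=0 data="rjUAN" -> buffer=rjUAN?????
Fragment 2: offset=1 data="Ew" -> buffer=rEwAN?????
Fragment 3: offset=5 data="cwHGe" -> buffer=rEwANcwHGe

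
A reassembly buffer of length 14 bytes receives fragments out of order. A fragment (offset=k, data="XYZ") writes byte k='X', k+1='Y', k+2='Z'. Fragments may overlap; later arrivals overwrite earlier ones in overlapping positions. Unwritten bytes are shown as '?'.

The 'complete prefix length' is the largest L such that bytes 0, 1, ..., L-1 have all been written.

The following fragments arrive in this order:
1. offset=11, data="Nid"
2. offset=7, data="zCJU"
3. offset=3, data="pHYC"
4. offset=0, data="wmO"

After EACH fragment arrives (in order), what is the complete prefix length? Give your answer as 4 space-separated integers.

Fragment 1: offset=11 data="Nid" -> buffer=???????????Nid -> prefix_len=0
Fragment 2: offset=7 data="zCJU" -> buffer=???????zCJUNid -> prefix_len=0
Fragment 3: offset=3 data="pHYC" -> buffer=???pHYCzCJUNid -> prefix_len=0
Fragment 4: offset=0 data="wmO" -> buffer=wmOpHYCzCJUNid -> prefix_len=14

Answer: 0 0 0 14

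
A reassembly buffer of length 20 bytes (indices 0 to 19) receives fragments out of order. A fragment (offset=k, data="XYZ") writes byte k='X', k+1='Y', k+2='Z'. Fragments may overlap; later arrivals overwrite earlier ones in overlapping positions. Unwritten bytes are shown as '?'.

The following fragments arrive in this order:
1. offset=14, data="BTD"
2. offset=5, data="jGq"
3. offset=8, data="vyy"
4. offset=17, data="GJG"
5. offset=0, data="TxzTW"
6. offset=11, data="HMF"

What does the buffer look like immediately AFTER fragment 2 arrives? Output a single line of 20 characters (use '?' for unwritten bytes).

Answer: ?????jGq??????BTD???

Derivation:
Fragment 1: offset=14 data="BTD" -> buffer=??????????????BTD???
Fragment 2: offset=5 data="jGq" -> buffer=?????jGq??????BTD???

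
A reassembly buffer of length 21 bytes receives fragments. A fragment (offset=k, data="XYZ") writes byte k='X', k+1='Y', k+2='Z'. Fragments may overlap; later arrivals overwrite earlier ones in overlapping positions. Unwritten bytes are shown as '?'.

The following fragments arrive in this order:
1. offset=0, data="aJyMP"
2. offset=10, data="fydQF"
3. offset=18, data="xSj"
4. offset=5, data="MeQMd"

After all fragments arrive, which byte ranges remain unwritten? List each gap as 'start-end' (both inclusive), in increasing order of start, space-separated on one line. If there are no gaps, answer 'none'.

Fragment 1: offset=0 len=5
Fragment 2: offset=10 len=5
Fragment 3: offset=18 len=3
Fragment 4: offset=5 len=5
Gaps: 15-17

Answer: 15-17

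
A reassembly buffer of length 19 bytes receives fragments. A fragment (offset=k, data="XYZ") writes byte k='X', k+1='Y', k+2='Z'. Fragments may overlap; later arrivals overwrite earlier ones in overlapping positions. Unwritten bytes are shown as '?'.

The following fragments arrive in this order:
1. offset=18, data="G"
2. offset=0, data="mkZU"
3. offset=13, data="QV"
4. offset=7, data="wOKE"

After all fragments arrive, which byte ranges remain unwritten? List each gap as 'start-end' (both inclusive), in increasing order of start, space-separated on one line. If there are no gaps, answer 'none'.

Fragment 1: offset=18 len=1
Fragment 2: offset=0 len=4
Fragment 3: offset=13 len=2
Fragment 4: offset=7 len=4
Gaps: 4-6 11-12 15-17

Answer: 4-6 11-12 15-17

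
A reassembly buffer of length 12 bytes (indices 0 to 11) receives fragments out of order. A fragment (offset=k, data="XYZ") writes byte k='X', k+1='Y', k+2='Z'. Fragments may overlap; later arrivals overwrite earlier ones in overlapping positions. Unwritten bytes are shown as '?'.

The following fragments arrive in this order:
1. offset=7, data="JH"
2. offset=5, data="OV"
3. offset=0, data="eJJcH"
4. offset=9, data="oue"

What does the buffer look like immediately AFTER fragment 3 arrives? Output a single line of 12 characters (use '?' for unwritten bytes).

Fragment 1: offset=7 data="JH" -> buffer=???????JH???
Fragment 2: offset=5 data="OV" -> buffer=?????OVJH???
Fragment 3: offset=0 data="eJJcH" -> buffer=eJJcHOVJH???

Answer: eJJcHOVJH???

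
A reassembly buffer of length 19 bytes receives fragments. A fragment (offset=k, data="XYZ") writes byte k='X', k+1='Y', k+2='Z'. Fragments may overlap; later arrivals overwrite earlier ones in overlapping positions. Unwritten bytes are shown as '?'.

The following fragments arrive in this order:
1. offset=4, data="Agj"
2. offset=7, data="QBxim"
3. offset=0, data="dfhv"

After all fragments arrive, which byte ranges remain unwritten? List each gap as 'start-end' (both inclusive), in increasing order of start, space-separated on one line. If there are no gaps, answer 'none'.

Fragment 1: offset=4 len=3
Fragment 2: offset=7 len=5
Fragment 3: offset=0 len=4
Gaps: 12-18

Answer: 12-18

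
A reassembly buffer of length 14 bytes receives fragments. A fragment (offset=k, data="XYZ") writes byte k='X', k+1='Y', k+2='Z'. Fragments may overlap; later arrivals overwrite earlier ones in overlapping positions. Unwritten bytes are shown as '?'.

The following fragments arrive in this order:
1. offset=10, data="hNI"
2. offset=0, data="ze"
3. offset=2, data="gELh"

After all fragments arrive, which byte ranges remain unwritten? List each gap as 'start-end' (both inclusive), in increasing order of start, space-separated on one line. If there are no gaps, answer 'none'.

Answer: 6-9 13-13

Derivation:
Fragment 1: offset=10 len=3
Fragment 2: offset=0 len=2
Fragment 3: offset=2 len=4
Gaps: 6-9 13-13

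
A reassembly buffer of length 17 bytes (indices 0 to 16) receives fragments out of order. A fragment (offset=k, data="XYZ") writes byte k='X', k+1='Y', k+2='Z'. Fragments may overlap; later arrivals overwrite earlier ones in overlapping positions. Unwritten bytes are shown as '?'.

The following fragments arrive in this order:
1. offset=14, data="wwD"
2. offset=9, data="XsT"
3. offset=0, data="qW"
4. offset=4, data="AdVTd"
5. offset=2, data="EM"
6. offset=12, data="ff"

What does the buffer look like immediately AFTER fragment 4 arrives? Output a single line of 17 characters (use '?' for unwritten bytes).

Answer: qW??AdVTdXsT??wwD

Derivation:
Fragment 1: offset=14 data="wwD" -> buffer=??????????????wwD
Fragment 2: offset=9 data="XsT" -> buffer=?????????XsT??wwD
Fragment 3: offset=0 data="qW" -> buffer=qW???????XsT??wwD
Fragment 4: offset=4 data="AdVTd" -> buffer=qW??AdVTdXsT??wwD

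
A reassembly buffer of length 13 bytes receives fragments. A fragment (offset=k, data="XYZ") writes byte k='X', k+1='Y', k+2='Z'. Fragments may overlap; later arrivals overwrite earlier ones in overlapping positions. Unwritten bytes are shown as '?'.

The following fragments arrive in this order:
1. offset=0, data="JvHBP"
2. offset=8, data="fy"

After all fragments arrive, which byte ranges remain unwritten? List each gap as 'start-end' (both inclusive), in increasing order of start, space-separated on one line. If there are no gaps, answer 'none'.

Answer: 5-7 10-12

Derivation:
Fragment 1: offset=0 len=5
Fragment 2: offset=8 len=2
Gaps: 5-7 10-12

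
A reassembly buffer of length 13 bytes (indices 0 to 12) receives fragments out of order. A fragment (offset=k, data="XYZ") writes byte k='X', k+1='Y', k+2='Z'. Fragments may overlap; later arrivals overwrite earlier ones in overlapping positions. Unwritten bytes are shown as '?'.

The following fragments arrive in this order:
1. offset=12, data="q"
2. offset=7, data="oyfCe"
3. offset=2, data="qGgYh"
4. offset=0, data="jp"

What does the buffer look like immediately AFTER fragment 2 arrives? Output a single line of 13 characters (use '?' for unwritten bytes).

Answer: ???????oyfCeq

Derivation:
Fragment 1: offset=12 data="q" -> buffer=????????????q
Fragment 2: offset=7 data="oyfCe" -> buffer=???????oyfCeq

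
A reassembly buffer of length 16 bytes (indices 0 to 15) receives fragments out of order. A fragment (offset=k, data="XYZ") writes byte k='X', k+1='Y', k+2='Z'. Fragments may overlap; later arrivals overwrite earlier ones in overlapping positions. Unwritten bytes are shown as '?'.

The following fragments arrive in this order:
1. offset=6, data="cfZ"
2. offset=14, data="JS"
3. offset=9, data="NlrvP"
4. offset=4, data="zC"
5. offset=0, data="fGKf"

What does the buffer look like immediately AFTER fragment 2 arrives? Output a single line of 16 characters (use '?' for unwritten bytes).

Answer: ??????cfZ?????JS

Derivation:
Fragment 1: offset=6 data="cfZ" -> buffer=??????cfZ???????
Fragment 2: offset=14 data="JS" -> buffer=??????cfZ?????JS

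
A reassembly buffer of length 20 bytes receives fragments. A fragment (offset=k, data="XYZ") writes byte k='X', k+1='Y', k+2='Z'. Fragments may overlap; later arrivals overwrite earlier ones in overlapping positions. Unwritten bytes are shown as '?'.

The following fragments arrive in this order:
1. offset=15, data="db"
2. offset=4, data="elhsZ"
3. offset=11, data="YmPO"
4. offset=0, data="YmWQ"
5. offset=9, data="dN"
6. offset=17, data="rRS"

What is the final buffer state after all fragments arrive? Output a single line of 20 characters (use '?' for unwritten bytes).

Answer: YmWQelhsZdNYmPOdbrRS

Derivation:
Fragment 1: offset=15 data="db" -> buffer=???????????????db???
Fragment 2: offset=4 data="elhsZ" -> buffer=????elhsZ??????db???
Fragment 3: offset=11 data="YmPO" -> buffer=????elhsZ??YmPOdb???
Fragment 4: offset=0 data="YmWQ" -> buffer=YmWQelhsZ??YmPOdb???
Fragment 5: offset=9 data="dN" -> buffer=YmWQelhsZdNYmPOdb???
Fragment 6: offset=17 data="rRS" -> buffer=YmWQelhsZdNYmPOdbrRS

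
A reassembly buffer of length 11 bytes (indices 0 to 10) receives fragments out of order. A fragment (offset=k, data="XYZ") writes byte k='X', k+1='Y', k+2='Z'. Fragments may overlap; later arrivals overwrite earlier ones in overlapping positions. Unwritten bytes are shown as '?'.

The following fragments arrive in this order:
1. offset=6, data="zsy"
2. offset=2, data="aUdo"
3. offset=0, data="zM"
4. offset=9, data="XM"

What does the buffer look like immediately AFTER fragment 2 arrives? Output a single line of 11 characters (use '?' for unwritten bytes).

Answer: ??aUdozsy??

Derivation:
Fragment 1: offset=6 data="zsy" -> buffer=??????zsy??
Fragment 2: offset=2 data="aUdo" -> buffer=??aUdozsy??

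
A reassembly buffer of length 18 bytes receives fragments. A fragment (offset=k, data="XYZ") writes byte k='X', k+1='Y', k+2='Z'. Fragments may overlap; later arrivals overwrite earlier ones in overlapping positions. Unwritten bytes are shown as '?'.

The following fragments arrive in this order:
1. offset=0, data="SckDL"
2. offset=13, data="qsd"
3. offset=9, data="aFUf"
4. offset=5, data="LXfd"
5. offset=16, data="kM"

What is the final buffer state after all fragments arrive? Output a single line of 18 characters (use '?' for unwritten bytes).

Fragment 1: offset=0 data="SckDL" -> buffer=SckDL?????????????
Fragment 2: offset=13 data="qsd" -> buffer=SckDL????????qsd??
Fragment 3: offset=9 data="aFUf" -> buffer=SckDL????aFUfqsd??
Fragment 4: offset=5 data="LXfd" -> buffer=SckDLLXfdaFUfqsd??
Fragment 5: offset=16 data="kM" -> buffer=SckDLLXfdaFUfqsdkM

Answer: SckDLLXfdaFUfqsdkM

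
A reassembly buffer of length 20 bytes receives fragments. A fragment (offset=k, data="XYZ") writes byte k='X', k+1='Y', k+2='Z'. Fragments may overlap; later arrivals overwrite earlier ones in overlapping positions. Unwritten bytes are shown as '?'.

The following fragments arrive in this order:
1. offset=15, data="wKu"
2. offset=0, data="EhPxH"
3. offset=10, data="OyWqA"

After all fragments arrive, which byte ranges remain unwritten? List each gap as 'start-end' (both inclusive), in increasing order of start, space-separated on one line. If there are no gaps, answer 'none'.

Answer: 5-9 18-19

Derivation:
Fragment 1: offset=15 len=3
Fragment 2: offset=0 len=5
Fragment 3: offset=10 len=5
Gaps: 5-9 18-19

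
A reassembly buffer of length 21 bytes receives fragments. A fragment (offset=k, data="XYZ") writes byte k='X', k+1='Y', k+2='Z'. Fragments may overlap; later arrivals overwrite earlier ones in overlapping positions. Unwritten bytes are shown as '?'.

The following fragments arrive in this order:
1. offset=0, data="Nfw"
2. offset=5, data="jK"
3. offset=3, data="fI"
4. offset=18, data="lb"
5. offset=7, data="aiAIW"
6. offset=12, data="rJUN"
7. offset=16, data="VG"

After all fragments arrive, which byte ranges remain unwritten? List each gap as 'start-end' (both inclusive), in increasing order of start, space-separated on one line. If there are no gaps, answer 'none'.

Answer: 20-20

Derivation:
Fragment 1: offset=0 len=3
Fragment 2: offset=5 len=2
Fragment 3: offset=3 len=2
Fragment 4: offset=18 len=2
Fragment 5: offset=7 len=5
Fragment 6: offset=12 len=4
Fragment 7: offset=16 len=2
Gaps: 20-20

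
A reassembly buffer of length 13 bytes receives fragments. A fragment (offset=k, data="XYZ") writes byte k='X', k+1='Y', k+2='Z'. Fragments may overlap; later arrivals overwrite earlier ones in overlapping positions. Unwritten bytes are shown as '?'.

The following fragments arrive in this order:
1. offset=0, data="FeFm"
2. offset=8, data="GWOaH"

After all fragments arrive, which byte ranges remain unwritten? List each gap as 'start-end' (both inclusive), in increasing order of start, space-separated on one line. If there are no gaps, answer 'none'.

Answer: 4-7

Derivation:
Fragment 1: offset=0 len=4
Fragment 2: offset=8 len=5
Gaps: 4-7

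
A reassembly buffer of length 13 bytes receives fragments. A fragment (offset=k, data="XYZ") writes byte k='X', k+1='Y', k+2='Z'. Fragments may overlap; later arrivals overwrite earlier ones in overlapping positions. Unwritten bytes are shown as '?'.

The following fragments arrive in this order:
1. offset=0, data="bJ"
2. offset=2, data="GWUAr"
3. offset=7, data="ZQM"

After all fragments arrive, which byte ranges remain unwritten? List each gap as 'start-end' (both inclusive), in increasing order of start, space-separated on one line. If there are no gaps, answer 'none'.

Answer: 10-12

Derivation:
Fragment 1: offset=0 len=2
Fragment 2: offset=2 len=5
Fragment 3: offset=7 len=3
Gaps: 10-12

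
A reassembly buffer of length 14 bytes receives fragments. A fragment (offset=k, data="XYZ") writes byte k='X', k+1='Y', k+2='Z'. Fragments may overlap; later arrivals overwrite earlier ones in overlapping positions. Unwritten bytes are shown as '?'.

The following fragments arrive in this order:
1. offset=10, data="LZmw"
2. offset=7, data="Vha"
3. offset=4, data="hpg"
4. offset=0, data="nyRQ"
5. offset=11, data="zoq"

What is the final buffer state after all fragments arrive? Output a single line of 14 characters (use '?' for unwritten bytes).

Fragment 1: offset=10 data="LZmw" -> buffer=??????????LZmw
Fragment 2: offset=7 data="Vha" -> buffer=???????VhaLZmw
Fragment 3: offset=4 data="hpg" -> buffer=????hpgVhaLZmw
Fragment 4: offset=0 data="nyRQ" -> buffer=nyRQhpgVhaLZmw
Fragment 5: offset=11 data="zoq" -> buffer=nyRQhpgVhaLzoq

Answer: nyRQhpgVhaLzoq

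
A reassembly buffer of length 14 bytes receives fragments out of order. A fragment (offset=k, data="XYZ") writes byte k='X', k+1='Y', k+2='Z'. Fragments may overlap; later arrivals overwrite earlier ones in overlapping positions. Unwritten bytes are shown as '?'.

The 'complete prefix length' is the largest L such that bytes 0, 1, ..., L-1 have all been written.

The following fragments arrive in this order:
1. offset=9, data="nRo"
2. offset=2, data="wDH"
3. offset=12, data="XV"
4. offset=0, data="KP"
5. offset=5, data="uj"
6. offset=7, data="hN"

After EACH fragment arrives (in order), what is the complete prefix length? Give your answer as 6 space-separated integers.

Fragment 1: offset=9 data="nRo" -> buffer=?????????nRo?? -> prefix_len=0
Fragment 2: offset=2 data="wDH" -> buffer=??wDH????nRo?? -> prefix_len=0
Fragment 3: offset=12 data="XV" -> buffer=??wDH????nRoXV -> prefix_len=0
Fragment 4: offset=0 data="KP" -> buffer=KPwDH????nRoXV -> prefix_len=5
Fragment 5: offset=5 data="uj" -> buffer=KPwDHuj??nRoXV -> prefix_len=7
Fragment 6: offset=7 data="hN" -> buffer=KPwDHujhNnRoXV -> prefix_len=14

Answer: 0 0 0 5 7 14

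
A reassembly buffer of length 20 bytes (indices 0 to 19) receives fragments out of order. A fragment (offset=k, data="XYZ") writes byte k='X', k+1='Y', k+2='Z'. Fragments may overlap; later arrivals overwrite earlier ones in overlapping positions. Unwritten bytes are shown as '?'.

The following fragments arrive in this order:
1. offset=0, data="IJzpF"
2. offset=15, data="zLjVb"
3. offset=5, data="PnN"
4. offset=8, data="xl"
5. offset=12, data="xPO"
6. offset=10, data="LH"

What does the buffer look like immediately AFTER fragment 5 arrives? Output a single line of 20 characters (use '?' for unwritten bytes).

Fragment 1: offset=0 data="IJzpF" -> buffer=IJzpF???????????????
Fragment 2: offset=15 data="zLjVb" -> buffer=IJzpF??????????zLjVb
Fragment 3: offset=5 data="PnN" -> buffer=IJzpFPnN???????zLjVb
Fragment 4: offset=8 data="xl" -> buffer=IJzpFPnNxl?????zLjVb
Fragment 5: offset=12 data="xPO" -> buffer=IJzpFPnNxl??xPOzLjVb

Answer: IJzpFPnNxl??xPOzLjVb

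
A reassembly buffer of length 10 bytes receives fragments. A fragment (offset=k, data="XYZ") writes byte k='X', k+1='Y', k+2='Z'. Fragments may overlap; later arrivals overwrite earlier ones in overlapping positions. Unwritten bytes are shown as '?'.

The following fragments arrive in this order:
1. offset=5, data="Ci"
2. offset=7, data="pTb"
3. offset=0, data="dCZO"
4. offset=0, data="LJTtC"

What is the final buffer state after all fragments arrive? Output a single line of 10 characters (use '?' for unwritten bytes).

Fragment 1: offset=5 data="Ci" -> buffer=?????Ci???
Fragment 2: offset=7 data="pTb" -> buffer=?????CipTb
Fragment 3: offset=0 data="dCZO" -> buffer=dCZO?CipTb
Fragment 4: offset=0 data="LJTtC" -> buffer=LJTtCCipTb

Answer: LJTtCCipTb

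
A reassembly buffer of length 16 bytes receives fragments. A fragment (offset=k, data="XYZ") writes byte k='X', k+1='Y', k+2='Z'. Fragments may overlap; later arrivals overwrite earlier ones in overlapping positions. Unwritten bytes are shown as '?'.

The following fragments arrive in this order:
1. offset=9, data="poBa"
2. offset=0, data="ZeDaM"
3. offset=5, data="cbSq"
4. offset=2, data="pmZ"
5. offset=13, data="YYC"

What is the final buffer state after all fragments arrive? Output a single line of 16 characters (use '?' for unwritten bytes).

Fragment 1: offset=9 data="poBa" -> buffer=?????????poBa???
Fragment 2: offset=0 data="ZeDaM" -> buffer=ZeDaM????poBa???
Fragment 3: offset=5 data="cbSq" -> buffer=ZeDaMcbSqpoBa???
Fragment 4: offset=2 data="pmZ" -> buffer=ZepmZcbSqpoBa???
Fragment 5: offset=13 data="YYC" -> buffer=ZepmZcbSqpoBaYYC

Answer: ZepmZcbSqpoBaYYC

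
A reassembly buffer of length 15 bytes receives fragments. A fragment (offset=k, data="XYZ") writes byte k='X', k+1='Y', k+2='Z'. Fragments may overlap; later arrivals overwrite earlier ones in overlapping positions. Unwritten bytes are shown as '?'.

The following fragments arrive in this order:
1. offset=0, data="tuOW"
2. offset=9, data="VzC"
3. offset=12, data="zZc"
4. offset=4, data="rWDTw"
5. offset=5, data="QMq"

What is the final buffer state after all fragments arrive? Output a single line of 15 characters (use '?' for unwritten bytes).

Fragment 1: offset=0 data="tuOW" -> buffer=tuOW???????????
Fragment 2: offset=9 data="VzC" -> buffer=tuOW?????VzC???
Fragment 3: offset=12 data="zZc" -> buffer=tuOW?????VzCzZc
Fragment 4: offset=4 data="rWDTw" -> buffer=tuOWrWDTwVzCzZc
Fragment 5: offset=5 data="QMq" -> buffer=tuOWrQMqwVzCzZc

Answer: tuOWrQMqwVzCzZc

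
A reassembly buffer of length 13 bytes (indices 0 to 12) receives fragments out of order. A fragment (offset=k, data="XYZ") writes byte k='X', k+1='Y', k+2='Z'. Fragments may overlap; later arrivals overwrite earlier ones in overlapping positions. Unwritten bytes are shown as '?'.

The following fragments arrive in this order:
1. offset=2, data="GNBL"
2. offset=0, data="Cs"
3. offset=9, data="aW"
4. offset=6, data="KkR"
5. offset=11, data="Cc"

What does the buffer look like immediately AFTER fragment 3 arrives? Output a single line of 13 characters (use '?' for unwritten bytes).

Answer: CsGNBL???aW??

Derivation:
Fragment 1: offset=2 data="GNBL" -> buffer=??GNBL???????
Fragment 2: offset=0 data="Cs" -> buffer=CsGNBL???????
Fragment 3: offset=9 data="aW" -> buffer=CsGNBL???aW??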